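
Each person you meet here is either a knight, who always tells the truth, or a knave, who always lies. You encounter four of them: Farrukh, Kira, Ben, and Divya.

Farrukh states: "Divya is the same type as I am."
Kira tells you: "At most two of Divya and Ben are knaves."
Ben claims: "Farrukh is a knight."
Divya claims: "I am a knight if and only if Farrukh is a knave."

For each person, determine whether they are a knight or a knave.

Regardless of anyone's role, Kira's statement is true, so Kira is a knight.
Consider Farrukh. Suppose Farrukh is a knight.
Then whichever role Divya has, Divya's statement has the wrong truth value — contradiction.
So Farrukh is a knave.
With that fixed, Ben's statement is false, so Ben is a knave.
Consider Divya. Suppose Divya is a knave.
Then Farrukh's statement comes out true, contradicting Farrukh being a knave.
So Divya is a knight.

Farrukh: knave, Kira: knight, Ben: knave, Divya: knight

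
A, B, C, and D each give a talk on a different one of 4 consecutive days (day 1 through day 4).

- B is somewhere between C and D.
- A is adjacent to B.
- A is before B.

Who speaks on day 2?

A

With clues 1–2, C and D are ruled out for day 2.
With clues 1–3, B is ruled out for day 2.
So day 2 is A.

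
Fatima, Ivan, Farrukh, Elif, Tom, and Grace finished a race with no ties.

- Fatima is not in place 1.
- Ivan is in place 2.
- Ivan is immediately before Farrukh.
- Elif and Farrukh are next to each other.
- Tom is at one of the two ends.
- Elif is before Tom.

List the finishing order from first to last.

From clue 1: Fatima is in {2,3,4,5,6}.
From clues 1–2: Ivan → place 2.
From clues 1–3: Farrukh → place 3.
From clues 1–4: Elif → place 4.
From clues 1–5: Fatima is in {5,6}.
From clues 1–6: Grace → place 1, Fatima → place 5, Tom → place 6.

Grace, Ivan, Farrukh, Elif, Fatima, Tom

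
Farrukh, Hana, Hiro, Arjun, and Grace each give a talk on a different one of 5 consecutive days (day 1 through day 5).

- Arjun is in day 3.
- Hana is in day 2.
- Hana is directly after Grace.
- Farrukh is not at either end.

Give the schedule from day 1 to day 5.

Grace, Hana, Arjun, Farrukh, Hiro

From clue 1: Arjun → day 3.
From clues 1–2: Hana → day 2.
From clues 1–3: Grace → day 1.
From clues 1–4: Farrukh → day 4, Hiro → day 5.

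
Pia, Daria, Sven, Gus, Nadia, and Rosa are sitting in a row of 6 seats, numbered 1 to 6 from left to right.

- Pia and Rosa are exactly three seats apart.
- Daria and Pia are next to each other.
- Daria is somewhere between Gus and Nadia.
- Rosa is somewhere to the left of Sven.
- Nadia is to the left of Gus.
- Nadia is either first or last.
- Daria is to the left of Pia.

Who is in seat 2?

With clues 1–4, Daria is ruled out for seat 2.
With clues 1–5, Gus is ruled out for seat 2.
With clues 1–6, Nadia and Sven are ruled out for seat 2.
With clues 1–7, Pia is ruled out for seat 2.
So seat 2 is Rosa.

Rosa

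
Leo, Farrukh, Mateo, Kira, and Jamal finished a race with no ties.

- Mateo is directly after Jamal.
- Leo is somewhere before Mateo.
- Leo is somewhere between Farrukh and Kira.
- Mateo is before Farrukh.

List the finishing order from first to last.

Kira, Leo, Jamal, Mateo, Farrukh

From clue 1: Mateo is in {2,3,4,5}.
From clues 1–2: Leo is in {1,2,3}.
From clues 1–3: Leo → place 2.
From clues 1–4: Kira → place 1, Jamal → place 3, Mateo → place 4, Farrukh → place 5.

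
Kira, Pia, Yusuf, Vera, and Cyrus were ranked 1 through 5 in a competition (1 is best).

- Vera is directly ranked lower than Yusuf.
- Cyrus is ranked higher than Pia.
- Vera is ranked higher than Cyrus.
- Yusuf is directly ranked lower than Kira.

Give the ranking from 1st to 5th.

Kira, Yusuf, Vera, Cyrus, Pia

From clue 1: Yusuf is in {1,2,3,4}.
From clues 1–2: Pia is in {2,3,4,5}.
From clues 1–3: Pia is in {4,5}.
From clues 1–4: Kira → rank 1, Yusuf → rank 2, Vera → rank 3, Cyrus → rank 4, Pia → rank 5.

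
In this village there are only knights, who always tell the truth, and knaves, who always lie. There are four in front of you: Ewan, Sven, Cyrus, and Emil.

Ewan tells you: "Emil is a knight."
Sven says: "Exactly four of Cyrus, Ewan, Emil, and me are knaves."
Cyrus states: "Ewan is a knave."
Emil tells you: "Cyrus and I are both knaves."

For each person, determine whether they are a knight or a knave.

Ewan: knave, Sven: knave, Cyrus: knight, Emil: knave

Consider Ewan. Suppose Ewan is a knight.
Then no assignment of the remaining roles makes every statement match its speaker's type — contradiction.
So Ewan is a knave.
With that fixed, Cyrus's statement is true, so Cyrus is a knight.
With that fixed, Emil's statement is false, so Emil is a knave.
With that fixed, Sven's statement is false, so Sven is a knave.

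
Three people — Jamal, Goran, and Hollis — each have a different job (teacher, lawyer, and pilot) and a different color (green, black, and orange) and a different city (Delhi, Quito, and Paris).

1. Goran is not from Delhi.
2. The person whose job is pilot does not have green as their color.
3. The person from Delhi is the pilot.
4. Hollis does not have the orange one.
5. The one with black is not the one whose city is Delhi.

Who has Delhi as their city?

Clue 1 rules out Goran for the one with city Delhi.
With clues 1–5, Hollis is impossible for the one with city Delhi.
That leaves Jamal.

Jamal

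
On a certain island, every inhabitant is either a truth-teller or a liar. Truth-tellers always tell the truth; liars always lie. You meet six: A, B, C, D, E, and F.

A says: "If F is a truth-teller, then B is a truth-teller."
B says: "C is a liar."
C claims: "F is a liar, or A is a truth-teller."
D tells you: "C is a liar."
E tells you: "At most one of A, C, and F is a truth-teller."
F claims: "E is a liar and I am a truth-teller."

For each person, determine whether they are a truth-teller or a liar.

Consider A. Suppose A is a liar.
Then no assignment of the remaining roles makes every statement match its speaker's type — contradiction.
So A is a truth-teller.
With that fixed, C's statement is true, so C is a truth-teller.
With that fixed, D's statement is false, so D is a liar.
With that fixed, E's statement is false, so E is a liar.
With that fixed, B's statement is false, so B is a liar.
Consider F. Suppose F is a truth-teller.
Then A's statement comes out false, contradicting A being a truth-teller.
So F is a liar.

A: truth-teller, B: liar, C: truth-teller, D: liar, E: liar, F: liar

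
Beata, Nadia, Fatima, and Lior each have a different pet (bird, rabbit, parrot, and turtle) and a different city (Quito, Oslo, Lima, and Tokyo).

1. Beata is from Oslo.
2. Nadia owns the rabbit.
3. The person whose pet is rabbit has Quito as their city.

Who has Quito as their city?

Clue 1 rules out Beata for the one with city Quito.
With clues 1–3, Fatima and Lior are impossible for the one with city Quito.
That leaves Nadia.

Nadia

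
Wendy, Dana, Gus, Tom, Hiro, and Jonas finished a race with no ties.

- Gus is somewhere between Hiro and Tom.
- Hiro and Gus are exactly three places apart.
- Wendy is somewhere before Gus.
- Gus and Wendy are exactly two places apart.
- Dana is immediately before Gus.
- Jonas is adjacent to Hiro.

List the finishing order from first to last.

From clue 1: Gus is in {2,3,4,5}.
From clues 1–3: Gus is in {3,4,5}.
From clues 1–4: Wendy is in {1,2,3}.
From clues 1–5: Wendy is in {2,3}.
From clues 1–6: Jonas → place 1, Hiro → place 2, Wendy → place 3, Dana → place 4, Gus → place 5, Tom → place 6.

Jonas, Hiro, Wendy, Dana, Gus, Tom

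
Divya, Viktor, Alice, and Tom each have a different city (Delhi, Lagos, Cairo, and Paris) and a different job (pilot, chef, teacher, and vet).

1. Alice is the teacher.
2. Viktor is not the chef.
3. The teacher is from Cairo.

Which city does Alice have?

Cairo

With clues 1–3, Delhi, Lagos, and Paris are impossible for Alice's city.
That leaves Cairo.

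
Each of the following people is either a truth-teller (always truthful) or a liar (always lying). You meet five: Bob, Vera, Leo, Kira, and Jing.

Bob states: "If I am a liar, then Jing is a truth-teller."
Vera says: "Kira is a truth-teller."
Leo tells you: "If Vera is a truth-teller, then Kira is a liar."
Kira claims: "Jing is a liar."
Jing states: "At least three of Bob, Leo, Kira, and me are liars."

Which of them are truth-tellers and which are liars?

Bob: truth-teller, Vera: truth-teller, Leo: liar, Kira: truth-teller, Jing: liar

Consider Bob. Suppose Bob is a liar.
Then no assignment of the remaining roles makes every statement match its speaker's type — contradiction.
So Bob is a truth-teller.
Consider Vera. Suppose Vera is a liar.
Then no assignment of the remaining roles makes every statement match its speaker's type — contradiction.
So Vera is a truth-teller.
Consider Leo. Suppose Leo is a truth-teller.
Then no assignment of the remaining roles makes every statement match its speaker's type — contradiction.
So Leo is a liar.
Consider Kira. Suppose Kira is a liar.
Then Vera's statement comes out false, contradicting Vera being a truth-teller.
So Kira is a truth-teller.
With that fixed, Jing's statement is false, so Jing is a liar.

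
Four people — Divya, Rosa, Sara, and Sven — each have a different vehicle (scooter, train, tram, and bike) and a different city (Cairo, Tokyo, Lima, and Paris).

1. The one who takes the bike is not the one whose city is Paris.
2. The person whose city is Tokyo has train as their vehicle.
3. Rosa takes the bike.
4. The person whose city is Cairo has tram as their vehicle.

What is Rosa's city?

Lima

With clues 1–3, Paris and Tokyo are impossible for Rosa's city.
With clues 1–4, Cairo is impossible for Rosa's city.
That leaves Lima.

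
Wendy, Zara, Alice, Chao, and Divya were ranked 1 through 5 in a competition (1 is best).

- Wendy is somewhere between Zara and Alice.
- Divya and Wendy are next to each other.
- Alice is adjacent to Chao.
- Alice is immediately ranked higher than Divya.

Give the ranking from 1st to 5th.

From clue 1: Wendy is in {2,3,4}.
From clues 1–3: Zara is in {1,5}.
From clues 1–4: Chao → rank 1, Alice → rank 2, Divya → rank 3, Wendy → rank 4, Zara → rank 5.

Chao, Alice, Divya, Wendy, Zara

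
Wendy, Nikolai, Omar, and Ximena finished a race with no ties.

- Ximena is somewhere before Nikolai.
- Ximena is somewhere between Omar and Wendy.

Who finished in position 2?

With clues 1–2, Nikolai, Omar, and Wendy are ruled out for place 2.
So place 2 is Ximena.

Ximena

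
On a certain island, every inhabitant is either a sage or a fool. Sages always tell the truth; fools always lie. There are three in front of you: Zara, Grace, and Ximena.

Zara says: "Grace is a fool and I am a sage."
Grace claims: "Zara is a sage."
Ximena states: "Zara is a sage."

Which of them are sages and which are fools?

Consider Zara. Suppose Zara is a sage.
Then no assignment of the remaining roles makes every statement match its speaker's type — contradiction.
So Zara is a fool.
With that fixed, Grace's statement is false, so Grace is a fool.
With that fixed, Ximena's statement is false, so Ximena is a fool.

Zara: fool, Grace: fool, Ximena: fool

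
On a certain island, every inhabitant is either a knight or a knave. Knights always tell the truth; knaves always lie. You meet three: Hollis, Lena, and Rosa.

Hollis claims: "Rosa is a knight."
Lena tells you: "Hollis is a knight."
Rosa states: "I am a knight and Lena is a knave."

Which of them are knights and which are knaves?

Hollis: knave, Lena: knave, Rosa: knave

Consider Hollis. Suppose Hollis is a knight.
Then no assignment of the remaining roles makes every statement match its speaker's type — contradiction.
So Hollis is a knave.
With that fixed, Lena's statement is false, so Lena is a knave.
Consider Rosa. Suppose Rosa is a knight.
Then Hollis's statement comes out true, contradicting Hollis being a knave.
So Rosa is a knave.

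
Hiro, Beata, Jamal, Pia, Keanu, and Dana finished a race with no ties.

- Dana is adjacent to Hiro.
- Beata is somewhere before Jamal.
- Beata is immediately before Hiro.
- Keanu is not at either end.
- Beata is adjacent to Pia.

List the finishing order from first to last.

Pia, Beata, Hiro, Dana, Keanu, Jamal

From clues 1–2: Beata is in {1,2,3,4,5}.
From clues 1–3: Hiro is in {2,3,4}.
From clues 1–5: Pia → place 1, Beata → place 2, Hiro → place 3, Dana → place 4, Keanu → place 5, Jamal → place 6.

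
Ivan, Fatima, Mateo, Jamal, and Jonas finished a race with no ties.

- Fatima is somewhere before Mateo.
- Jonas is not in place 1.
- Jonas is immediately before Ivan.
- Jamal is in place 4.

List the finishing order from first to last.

From clue 1: Fatima is in {1,2,3,4}.
From clues 1–3: Ivan is in {3,4,5}.
From clues 1–4: Fatima → place 1, Jonas → place 2, Ivan → place 3, Jamal → place 4, Mateo → place 5.

Fatima, Jonas, Ivan, Jamal, Mateo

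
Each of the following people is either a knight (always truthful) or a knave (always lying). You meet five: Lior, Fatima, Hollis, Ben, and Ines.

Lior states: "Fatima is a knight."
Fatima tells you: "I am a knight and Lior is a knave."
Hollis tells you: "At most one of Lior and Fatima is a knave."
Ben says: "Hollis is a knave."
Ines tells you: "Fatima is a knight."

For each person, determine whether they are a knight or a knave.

Consider Lior. Suppose Lior is a knight.
Then no assignment of the remaining roles makes every statement match its speaker's type — contradiction.
So Lior is a knave.
Consider Fatima. Suppose Fatima is a knight.
Then Lior's statement comes out true, contradicting Lior being a knave.
So Fatima is a knave.
With that fixed, Hollis's statement is false, so Hollis is a knave.
With that fixed, Ben's statement is true, so Ben is a knight.
With that fixed, Ines's statement is false, so Ines is a knave.

Lior: knave, Fatima: knave, Hollis: knave, Ben: knight, Ines: knave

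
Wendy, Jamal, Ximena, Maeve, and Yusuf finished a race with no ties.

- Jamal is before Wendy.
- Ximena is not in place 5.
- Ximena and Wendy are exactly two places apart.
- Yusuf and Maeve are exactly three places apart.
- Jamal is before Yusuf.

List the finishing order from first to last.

From clue 1: Wendy is in {2,3,4,5}.
From clues 1–4: Jamal → place 2, Ximena → place 3, Wendy → place 5.
From clues 1–5: Maeve → place 1, Yusuf → place 4.

Maeve, Jamal, Ximena, Yusuf, Wendy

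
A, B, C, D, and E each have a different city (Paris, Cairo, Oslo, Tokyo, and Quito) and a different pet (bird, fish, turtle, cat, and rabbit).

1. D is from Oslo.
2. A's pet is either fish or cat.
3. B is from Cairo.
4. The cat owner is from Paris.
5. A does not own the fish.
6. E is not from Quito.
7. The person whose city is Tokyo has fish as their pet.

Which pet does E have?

fish

With clues 1–5, cat is impossible for E's pet.
With clues 1–7, bird, rabbit, and turtle are impossible for E's pet.
That leaves fish.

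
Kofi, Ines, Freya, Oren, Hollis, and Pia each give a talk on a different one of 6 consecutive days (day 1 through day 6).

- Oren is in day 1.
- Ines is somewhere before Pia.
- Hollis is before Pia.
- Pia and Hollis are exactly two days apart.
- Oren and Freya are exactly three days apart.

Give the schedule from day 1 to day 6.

Oren, Ines, Hollis, Freya, Pia, Kofi

From clue 1: Oren → day 1.
From clues 1–2: Ines is in {2,3,4,5}.
From clues 1–3: Pia is in {4,5,6}.
From clues 1–4: Hollis is in {2,3,4}.
From clues 1–5: Ines → day 2, Hollis → day 3, Freya → day 4, Pia → day 5, Kofi → day 6.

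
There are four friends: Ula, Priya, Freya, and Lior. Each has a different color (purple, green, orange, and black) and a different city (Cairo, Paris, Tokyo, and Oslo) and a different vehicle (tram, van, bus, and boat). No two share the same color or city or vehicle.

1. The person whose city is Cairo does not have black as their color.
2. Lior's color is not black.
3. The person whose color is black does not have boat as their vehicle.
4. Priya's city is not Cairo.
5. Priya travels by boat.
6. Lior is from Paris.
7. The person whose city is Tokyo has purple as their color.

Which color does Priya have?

purple

With clues 1–5, black is impossible for Priya's color.
With clues 1–7, green and orange are impossible for Priya's color.
That leaves purple.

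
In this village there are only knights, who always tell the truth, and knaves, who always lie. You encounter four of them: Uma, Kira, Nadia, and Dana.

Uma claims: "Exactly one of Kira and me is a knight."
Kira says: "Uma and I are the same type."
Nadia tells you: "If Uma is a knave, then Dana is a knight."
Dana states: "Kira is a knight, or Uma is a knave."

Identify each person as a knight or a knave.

Uma: knight, Kira: knave, Nadia: knight, Dana: knave

Consider Uma. Suppose Uma is a knave.
Then whichever role Kira has, Kira's statement has the wrong truth value — contradiction.
So Uma is a knight.
With that fixed, Nadia's statement is true, so Nadia is a knight.
Consider Kira. Suppose Kira is a knight.
Then Uma's statement comes out false, contradicting Uma being a knight.
So Kira is a knave.
With that fixed, Dana's statement is false, so Dana is a knave.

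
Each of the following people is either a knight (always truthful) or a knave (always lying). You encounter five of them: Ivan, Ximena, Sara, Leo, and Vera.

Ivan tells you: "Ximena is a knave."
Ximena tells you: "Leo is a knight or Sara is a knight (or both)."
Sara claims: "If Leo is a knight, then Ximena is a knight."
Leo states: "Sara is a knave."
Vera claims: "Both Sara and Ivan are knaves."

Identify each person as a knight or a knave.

Ivan: knave, Ximena: knight, Sara: knight, Leo: knave, Vera: knave

Consider Ivan. Suppose Ivan is a knight.
Then no assignment of the remaining roles makes every statement match its speaker's type — contradiction.
So Ivan is a knave.
Consider Ximena. Suppose Ximena is a knave.
Then Ivan's statement comes out true, contradicting Ivan being a knave.
So Ximena is a knight.
With that fixed, Sara's statement is true, so Sara is a knight.
With that fixed, Leo's statement is false, so Leo is a knave.
With that fixed, Vera's statement is false, so Vera is a knave.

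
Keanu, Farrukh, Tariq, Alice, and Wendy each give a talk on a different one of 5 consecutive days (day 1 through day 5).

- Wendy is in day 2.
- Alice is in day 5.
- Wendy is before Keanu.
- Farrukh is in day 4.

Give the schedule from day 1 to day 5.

Tariq, Wendy, Keanu, Farrukh, Alice

From clue 1: Wendy → day 2.
From clues 1–2: Alice → day 5.
From clues 1–3: Keanu is in {3,4}.
From clues 1–4: Tariq → day 1, Keanu → day 3, Farrukh → day 4.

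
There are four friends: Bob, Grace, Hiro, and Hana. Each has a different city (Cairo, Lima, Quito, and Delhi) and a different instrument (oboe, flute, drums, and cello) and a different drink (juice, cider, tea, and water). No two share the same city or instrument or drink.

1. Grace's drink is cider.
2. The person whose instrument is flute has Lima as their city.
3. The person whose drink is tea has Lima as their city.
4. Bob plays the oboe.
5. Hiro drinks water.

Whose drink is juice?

Bob

Clue 1 rules out Grace for the one with drink juice.
With clues 1–5, Hana and Hiro are impossible for the one with drink juice.
That leaves Bob.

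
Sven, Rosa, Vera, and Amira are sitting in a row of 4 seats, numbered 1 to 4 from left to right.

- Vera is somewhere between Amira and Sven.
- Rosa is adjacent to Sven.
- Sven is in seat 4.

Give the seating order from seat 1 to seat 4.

Amira, Vera, Rosa, Sven

From clue 1: Vera is in {2,3}.
From clues 1–3: Amira → seat 1, Vera → seat 2, Rosa → seat 3, Sven → seat 4.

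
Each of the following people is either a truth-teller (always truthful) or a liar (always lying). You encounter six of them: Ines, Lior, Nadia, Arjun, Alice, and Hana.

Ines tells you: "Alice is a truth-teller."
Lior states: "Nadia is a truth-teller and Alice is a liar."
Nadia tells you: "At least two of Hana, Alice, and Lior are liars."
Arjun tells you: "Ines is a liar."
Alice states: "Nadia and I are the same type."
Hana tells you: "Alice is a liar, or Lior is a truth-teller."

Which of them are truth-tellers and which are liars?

Consider Ines. Suppose Ines is a liar.
Then no assignment of the remaining roles makes every statement match its speaker's type — contradiction.
So Ines is a truth-teller.
With that fixed, Arjun's statement is false, so Arjun is a liar.
Consider Lior. Suppose Lior is a truth-teller.
Then no assignment of the remaining roles makes every statement match its speaker's type — contradiction.
So Lior is a liar.
Consider Nadia. Suppose Nadia is a liar.
Then whichever role Alice has, Alice's statement has the wrong truth value — contradiction.
So Nadia is a truth-teller.
Consider Alice. Suppose Alice is a liar.
Then Ines's statement comes out false, contradicting Ines being a truth-teller.
So Alice is a truth-teller.
With that fixed, Hana's statement is false, so Hana is a liar.

Ines: truth-teller, Lior: liar, Nadia: truth-teller, Arjun: liar, Alice: truth-teller, Hana: liar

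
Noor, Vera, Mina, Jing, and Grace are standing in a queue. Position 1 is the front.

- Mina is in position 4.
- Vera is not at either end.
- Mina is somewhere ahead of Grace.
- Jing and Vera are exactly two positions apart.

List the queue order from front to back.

Jing, Noor, Vera, Mina, Grace

From clue 1: Mina → position 4.
From clues 1–2: Vera is in {2,3}.
From clues 1–3: Grace → position 5.
From clues 1–4: Jing → position 1, Noor → position 2, Vera → position 3.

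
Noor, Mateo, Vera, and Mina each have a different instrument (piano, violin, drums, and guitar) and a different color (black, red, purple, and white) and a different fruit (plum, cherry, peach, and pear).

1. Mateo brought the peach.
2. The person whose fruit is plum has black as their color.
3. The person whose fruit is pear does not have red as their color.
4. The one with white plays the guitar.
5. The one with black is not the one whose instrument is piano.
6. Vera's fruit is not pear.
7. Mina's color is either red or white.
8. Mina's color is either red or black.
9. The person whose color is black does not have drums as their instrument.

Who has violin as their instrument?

With clues 1–9, Mateo, Mina, and Noor are impossible for the one with instrument violin.
That leaves Vera.

Vera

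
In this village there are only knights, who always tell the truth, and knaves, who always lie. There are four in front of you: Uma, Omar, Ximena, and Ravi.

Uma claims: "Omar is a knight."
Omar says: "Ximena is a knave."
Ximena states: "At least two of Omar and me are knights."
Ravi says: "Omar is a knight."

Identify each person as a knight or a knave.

Consider Uma. Suppose Uma is a knave.
Then no assignment of the remaining roles makes every statement match its speaker's type — contradiction.
So Uma is a knight.
Consider Omar. Suppose Omar is a knave.
Then Uma's statement comes out false, contradicting Uma being a knight.
So Omar is a knight.
With that fixed, Ravi's statement is true, so Ravi is a knight.
Consider Ximena. Suppose Ximena is a knight.
Then Omar's statement comes out false, contradicting Omar being a knight.
So Ximena is a knave.

Uma: knight, Omar: knight, Ximena: knave, Ravi: knight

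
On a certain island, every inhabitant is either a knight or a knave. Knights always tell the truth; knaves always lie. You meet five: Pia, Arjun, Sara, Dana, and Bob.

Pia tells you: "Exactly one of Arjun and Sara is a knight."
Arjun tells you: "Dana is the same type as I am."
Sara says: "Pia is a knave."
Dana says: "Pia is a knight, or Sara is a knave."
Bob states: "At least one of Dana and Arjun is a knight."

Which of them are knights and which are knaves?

Pia: knight, Arjun: knight, Sara: knave, Dana: knight, Bob: knight

Consider Pia. Suppose Pia is a knave.
Then no assignment of the remaining roles makes every statement match its speaker's type — contradiction.
So Pia is a knight.
With that fixed, Sara's statement is false, so Sara is a knave.
With that fixed, Dana's statement is true, so Dana is a knight.
With that fixed, Bob's statement is true, so Bob is a knight.
Consider Arjun. Suppose Arjun is a knave.
Then Pia's statement comes out false, contradicting Pia being a knight.
So Arjun is a knight.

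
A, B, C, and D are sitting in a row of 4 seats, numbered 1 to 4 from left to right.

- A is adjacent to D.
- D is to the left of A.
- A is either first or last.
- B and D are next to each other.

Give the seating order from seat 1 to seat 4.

From clues 1–2: A is in {2,3,4}.
From clues 1–3: D → seat 3, A → seat 4.
From clues 1–4: C → seat 1, B → seat 2.

C, B, D, A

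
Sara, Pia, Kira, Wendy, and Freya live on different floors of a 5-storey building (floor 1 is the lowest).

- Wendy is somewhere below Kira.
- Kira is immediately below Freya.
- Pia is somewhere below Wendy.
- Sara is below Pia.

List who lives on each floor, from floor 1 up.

Sara, Pia, Wendy, Kira, Freya

From clue 1: Kira is in {2,3,4,5}.
From clues 1–2: Kira is in {2,3,4}.
From clues 1–3: Pia is in {1,2}.
From clues 1–4: Sara → floor 1, Pia → floor 2, Wendy → floor 3, Kira → floor 4, Freya → floor 5.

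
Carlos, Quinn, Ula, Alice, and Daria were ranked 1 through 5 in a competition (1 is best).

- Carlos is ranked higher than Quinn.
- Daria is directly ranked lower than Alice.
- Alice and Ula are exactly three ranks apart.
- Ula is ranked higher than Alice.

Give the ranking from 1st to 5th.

Ula, Carlos, Quinn, Alice, Daria

From clue 1: Carlos is in {1,2,3,4}.
From clues 1–3: Carlos is in {1,2,3}.
From clues 1–4: Ula → rank 1, Carlos → rank 2, Quinn → rank 3, Alice → rank 4, Daria → rank 5.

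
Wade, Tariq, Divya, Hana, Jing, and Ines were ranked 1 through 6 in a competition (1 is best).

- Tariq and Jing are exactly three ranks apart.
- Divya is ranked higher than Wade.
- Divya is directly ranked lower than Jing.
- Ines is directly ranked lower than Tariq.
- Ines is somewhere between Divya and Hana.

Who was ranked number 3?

Wade

With clues 1–3, Tariq is ruled out for rank 3.
With clues 1–4, Ines and Jing are ruled out for rank 3.
With clues 1–5, Divya and Hana are ruled out for rank 3.
So rank 3 is Wade.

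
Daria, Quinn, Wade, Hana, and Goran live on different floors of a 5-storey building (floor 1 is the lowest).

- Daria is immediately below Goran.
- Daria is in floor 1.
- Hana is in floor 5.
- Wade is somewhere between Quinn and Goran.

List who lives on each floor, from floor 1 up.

Daria, Goran, Wade, Quinn, Hana

From clue 1: Daria is in {1,2,3,4}.
From clues 1–2: Daria → floor 1, Goran → floor 2.
From clues 1–3: Hana → floor 5.
From clues 1–4: Wade → floor 3, Quinn → floor 4.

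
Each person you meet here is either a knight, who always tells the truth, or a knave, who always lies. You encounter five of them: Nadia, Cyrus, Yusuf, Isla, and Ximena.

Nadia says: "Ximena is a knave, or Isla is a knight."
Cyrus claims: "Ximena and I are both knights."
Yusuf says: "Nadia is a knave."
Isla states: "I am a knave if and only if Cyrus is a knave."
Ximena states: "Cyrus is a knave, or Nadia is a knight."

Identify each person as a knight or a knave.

Nadia: knight, Cyrus: knight, Yusuf: knave, Isla: knight, Ximena: knight

Consider Nadia. Suppose Nadia is a knave.
Then no assignment of the remaining roles makes every statement match its speaker's type — contradiction.
So Nadia is a knight.
With that fixed, Yusuf's statement is false, so Yusuf is a knave.
With that fixed, Ximena's statement is true, so Ximena is a knight.
Consider Cyrus. Suppose Cyrus is a knave.
Then whichever role Isla has, Isla's statement has the wrong truth value — contradiction.
So Cyrus is a knight.
Consider Isla. Suppose Isla is a knave.
Then Nadia's statement comes out false, contradicting Nadia being a knight.
So Isla is a knight.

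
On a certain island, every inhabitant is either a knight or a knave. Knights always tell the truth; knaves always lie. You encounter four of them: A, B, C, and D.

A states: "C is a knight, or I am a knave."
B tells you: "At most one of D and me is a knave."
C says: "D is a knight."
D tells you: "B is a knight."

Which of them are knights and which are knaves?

Consider A. Suppose A is a knave.
Then A's own statement would have to be false, but it can't be — contradiction.
So A is a knight.
Consider B. Suppose B is a knave.
Then no assignment of the remaining roles makes every statement match its speaker's type — contradiction.
So B is a knight.
With that fixed, D's statement is true, so D is a knight.
With that fixed, C's statement is true, so C is a knight.

A: knight, B: knight, C: knight, D: knight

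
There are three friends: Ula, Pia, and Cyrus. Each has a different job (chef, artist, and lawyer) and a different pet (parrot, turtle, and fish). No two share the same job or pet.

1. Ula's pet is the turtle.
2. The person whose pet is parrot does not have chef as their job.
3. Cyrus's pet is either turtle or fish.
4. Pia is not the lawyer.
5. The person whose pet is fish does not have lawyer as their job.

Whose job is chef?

With clues 1–3, Pia is impossible for the one with job chef.
With clues 1–5, Ula is impossible for the one with job chef.
That leaves Cyrus.

Cyrus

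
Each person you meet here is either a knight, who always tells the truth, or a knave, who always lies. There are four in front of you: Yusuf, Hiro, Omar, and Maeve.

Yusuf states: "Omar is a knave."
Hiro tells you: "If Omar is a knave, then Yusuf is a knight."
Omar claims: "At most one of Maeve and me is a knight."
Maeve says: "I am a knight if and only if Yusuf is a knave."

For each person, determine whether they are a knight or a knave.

Consider Yusuf. Suppose Yusuf is a knight.
Then whichever role Maeve has, Maeve's statement has the wrong truth value — contradiction.
So Yusuf is a knave.
Consider Hiro. Suppose Hiro is a knave.
Then no assignment of the remaining roles makes every statement match its speaker's type — contradiction.
So Hiro is a knight.
Consider Omar. Suppose Omar is a knave.
Then Yusuf's statement comes out true, contradicting Yusuf being a knave.
So Omar is a knight.
Consider Maeve. Suppose Maeve is a knight.
Then Omar's statement comes out false, contradicting Omar being a knight.
So Maeve is a knave.

Yusuf: knave, Hiro: knight, Omar: knight, Maeve: knave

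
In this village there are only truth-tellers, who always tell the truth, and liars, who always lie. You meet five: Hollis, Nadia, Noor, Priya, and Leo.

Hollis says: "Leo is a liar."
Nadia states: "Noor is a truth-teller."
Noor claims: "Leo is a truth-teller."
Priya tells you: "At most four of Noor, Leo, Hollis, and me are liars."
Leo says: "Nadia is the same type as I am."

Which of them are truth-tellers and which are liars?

Regardless of anyone's role, Priya's statement is true, so Priya is a truth-teller.
Consider Hollis. Suppose Hollis is a truth-teller.
Then no assignment of the remaining roles makes every statement match its speaker's type — contradiction.
So Hollis is a liar.
Consider Nadia. Suppose Nadia is a liar.
Then whichever role Leo has, Leo's statement has the wrong truth value — contradiction.
So Nadia is a truth-teller.
Consider Noor. Suppose Noor is a liar.
Then Nadia's statement comes out false, contradicting Nadia being a truth-teller.
So Noor is a truth-teller.
Consider Leo. Suppose Leo is a liar.
Then Hollis's statement comes out true, contradicting Hollis being a liar.
So Leo is a truth-teller.

Hollis: liar, Nadia: truth-teller, Noor: truth-teller, Priya: truth-teller, Leo: truth-teller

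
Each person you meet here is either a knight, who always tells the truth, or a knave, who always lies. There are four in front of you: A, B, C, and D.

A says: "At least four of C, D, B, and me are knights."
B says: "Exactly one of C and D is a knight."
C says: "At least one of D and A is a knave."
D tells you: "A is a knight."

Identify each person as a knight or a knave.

Consider A. Suppose A is a knight.
Then no assignment of the remaining roles makes every statement match its speaker's type — contradiction.
So A is a knave.
With that fixed, C's statement is true, so C is a knight.
With that fixed, D's statement is false, so D is a knave.
With that fixed, B's statement is true, so B is a knight.

A: knave, B: knight, C: knight, D: knave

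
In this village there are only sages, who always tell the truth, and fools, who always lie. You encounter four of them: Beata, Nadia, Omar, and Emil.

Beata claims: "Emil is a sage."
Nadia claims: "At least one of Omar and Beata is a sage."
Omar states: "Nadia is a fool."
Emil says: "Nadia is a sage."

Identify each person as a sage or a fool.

Beata: sage, Nadia: sage, Omar: fool, Emil: sage

Consider Beata. Suppose Beata is a fool.
Then no assignment of the remaining roles makes every statement match its speaker's type — contradiction.
So Beata is a sage.
With that fixed, Nadia's statement is true, so Nadia is a sage.
With that fixed, Omar's statement is false, so Omar is a fool.
With that fixed, Emil's statement is true, so Emil is a sage.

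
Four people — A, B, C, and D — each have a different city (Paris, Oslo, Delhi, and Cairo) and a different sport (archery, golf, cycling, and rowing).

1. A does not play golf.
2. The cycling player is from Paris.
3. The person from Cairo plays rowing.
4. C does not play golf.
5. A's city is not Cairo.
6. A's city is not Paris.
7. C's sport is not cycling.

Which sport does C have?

With clues 1–4, golf is impossible for C's sport.
With clues 1–6, archery is impossible for C's sport.
With clues 1–7, cycling is impossible for C's sport.
That leaves rowing.

rowing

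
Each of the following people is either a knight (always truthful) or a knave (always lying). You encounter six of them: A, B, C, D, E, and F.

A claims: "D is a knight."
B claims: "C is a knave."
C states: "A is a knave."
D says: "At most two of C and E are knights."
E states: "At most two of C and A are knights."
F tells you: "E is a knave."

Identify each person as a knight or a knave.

A: knight, B: knight, C: knave, D: knight, E: knight, F: knave

Regardless of anyone's role, D's statement is true, so D is a knight.
With that fixed, E's statement is true, so E is a knight.
With that fixed, F's statement is false, so F is a knave.
With that fixed, A's statement is true, so A is a knight.
With that fixed, C's statement is false, so C is a knave.
With that fixed, B's statement is true, so B is a knight.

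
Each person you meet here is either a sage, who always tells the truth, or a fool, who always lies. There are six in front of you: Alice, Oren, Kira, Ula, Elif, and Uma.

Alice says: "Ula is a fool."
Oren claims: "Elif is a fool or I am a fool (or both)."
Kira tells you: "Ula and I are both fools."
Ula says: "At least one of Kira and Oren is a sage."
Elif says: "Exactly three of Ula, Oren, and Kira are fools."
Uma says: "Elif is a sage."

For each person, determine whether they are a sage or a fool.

Alice: fool, Oren: sage, Kira: fool, Ula: sage, Elif: fool, Uma: fool

Consider Alice. Suppose Alice is a sage.
Then no assignment of the remaining roles makes every statement match its speaker's type — contradiction.
So Alice is a fool.
Consider Oren. Suppose Oren is a fool.
Then Oren's own statement would have to be false, but it can't be — contradiction.
So Oren is a sage.
With that fixed, Ula's statement is true, so Ula is a sage.
With that fixed, Elif's statement is false, so Elif is a fool.
With that fixed, Uma's statement is false, so Uma is a fool.
With that fixed, Kira's statement is false, so Kira is a fool.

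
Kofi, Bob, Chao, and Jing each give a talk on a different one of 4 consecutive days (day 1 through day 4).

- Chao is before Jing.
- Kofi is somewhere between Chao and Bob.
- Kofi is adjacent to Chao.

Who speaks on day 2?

With clues 1–2, Bob and Chao are ruled out for day 2.
With clues 1–3, Jing is ruled out for day 2.
So day 2 is Kofi.

Kofi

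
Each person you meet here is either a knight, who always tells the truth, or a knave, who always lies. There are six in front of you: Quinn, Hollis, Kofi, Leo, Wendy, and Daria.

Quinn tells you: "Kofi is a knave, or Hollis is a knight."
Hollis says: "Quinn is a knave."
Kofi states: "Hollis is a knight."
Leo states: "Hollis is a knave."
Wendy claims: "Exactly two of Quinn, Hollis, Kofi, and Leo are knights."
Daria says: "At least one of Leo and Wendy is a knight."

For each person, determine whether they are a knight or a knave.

Quinn: knight, Hollis: knave, Kofi: knave, Leo: knight, Wendy: knight, Daria: knight

Consider Quinn. Suppose Quinn is a knave.
Then no assignment of the remaining roles makes every statement match its speaker's type — contradiction.
So Quinn is a knight.
With that fixed, Hollis's statement is false, so Hollis is a knave.
With that fixed, Kofi's statement is false, so Kofi is a knave.
With that fixed, Leo's statement is true, so Leo is a knight.
With that fixed, Wendy's statement is true, so Wendy is a knight.
With that fixed, Daria's statement is true, so Daria is a knight.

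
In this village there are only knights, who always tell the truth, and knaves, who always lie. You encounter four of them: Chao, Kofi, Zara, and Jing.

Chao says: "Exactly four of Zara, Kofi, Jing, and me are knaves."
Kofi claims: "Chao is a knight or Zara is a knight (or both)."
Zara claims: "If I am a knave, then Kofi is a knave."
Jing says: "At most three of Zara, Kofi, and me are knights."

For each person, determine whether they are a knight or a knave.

Chao: knave, Kofi: knight, Zara: knight, Jing: knight

Regardless of anyone's role, Jing's statement is true, so Jing is a knight.
With that fixed, Chao's statement is false, so Chao is a knave.
Consider Kofi. Suppose Kofi is a knave.
Then no assignment of the remaining roles makes every statement match its speaker's type — contradiction.
So Kofi is a knight.
Consider Zara. Suppose Zara is a knave.
Then Kofi's statement comes out false, contradicting Kofi being a knight.
So Zara is a knight.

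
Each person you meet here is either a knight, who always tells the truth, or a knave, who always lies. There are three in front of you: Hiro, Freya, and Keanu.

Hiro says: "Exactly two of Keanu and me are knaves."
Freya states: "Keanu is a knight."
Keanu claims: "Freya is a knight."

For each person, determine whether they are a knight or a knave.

Hiro: knave, Freya: knight, Keanu: knight

Consider Hiro. Suppose Hiro is a knight.
Then Hiro's own statement would have to be true, but it can't be — contradiction.
So Hiro is a knave.
Consider Freya. Suppose Freya is a knave.
Then no assignment of the remaining roles makes every statement match its speaker's type — contradiction.
So Freya is a knight.
With that fixed, Keanu's statement is true, so Keanu is a knight.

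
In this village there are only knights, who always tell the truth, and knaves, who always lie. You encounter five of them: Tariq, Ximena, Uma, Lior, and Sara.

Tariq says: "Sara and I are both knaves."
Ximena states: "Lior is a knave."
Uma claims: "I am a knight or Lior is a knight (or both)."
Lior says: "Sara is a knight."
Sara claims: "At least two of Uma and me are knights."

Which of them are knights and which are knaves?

Tariq: knave, Ximena: knave, Uma: knight, Lior: knight, Sara: knight

Consider Tariq. Suppose Tariq is a knight.
Then Tariq's own statement would have to be true, but it can't be — contradiction.
So Tariq is a knave.
Consider Ximena. Suppose Ximena is a knight.
Then no assignment of the remaining roles makes every statement match its speaker's type — contradiction.
So Ximena is a knave.
Consider Uma. Suppose Uma is a knave.
Then no assignment of the remaining roles makes every statement match its speaker's type — contradiction.
So Uma is a knight.
Consider Lior. Suppose Lior is a knave.
Then Ximena's statement comes out true, contradicting Ximena being a knave.
So Lior is a knight.
Consider Sara. Suppose Sara is a knave.
Then Tariq's statement comes out true, contradicting Tariq being a knave.
So Sara is a knight.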